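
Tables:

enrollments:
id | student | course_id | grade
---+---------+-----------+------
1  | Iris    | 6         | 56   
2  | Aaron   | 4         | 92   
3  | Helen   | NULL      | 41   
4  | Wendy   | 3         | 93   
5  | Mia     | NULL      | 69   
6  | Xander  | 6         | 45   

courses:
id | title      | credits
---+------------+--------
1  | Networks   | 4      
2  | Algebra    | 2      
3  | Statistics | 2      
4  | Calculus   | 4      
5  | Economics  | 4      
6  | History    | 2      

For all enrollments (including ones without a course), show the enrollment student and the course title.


LEFT JOIN keeps every row from enrollments (the left table); where course_id has no match in courses, the course columns become NULL. Walk through each enrollment:
  - enrollment 1 (Iris): course_id=6 -> matches History
  - enrollment 2 (Aaron): course_id=4 -> matches Calculus
  - enrollment 3 (Helen): course_id=NULL, no match -> kept with NULL
  - enrollment 4 (Wendy): course_id=3 -> matches Statistics
  - enrollment 5 (Mia): course_id=NULL, no match -> kept with NULL
  - enrollment 6 (Xander): course_id=6 -> matches History
All 6 rows appear; 2 have NULL course.

SQL:
SELECT a.student, b.title AS course
FROM enrollments a
LEFT JOIN courses b ON a.course_id = b.id

Result:
student | course    
--------+-----------
Iris    | History   
Aaron   | Calculus  
Helen   | NULL      
Wendy   | Statistics
Mia     | NULL      
Xander  | History   


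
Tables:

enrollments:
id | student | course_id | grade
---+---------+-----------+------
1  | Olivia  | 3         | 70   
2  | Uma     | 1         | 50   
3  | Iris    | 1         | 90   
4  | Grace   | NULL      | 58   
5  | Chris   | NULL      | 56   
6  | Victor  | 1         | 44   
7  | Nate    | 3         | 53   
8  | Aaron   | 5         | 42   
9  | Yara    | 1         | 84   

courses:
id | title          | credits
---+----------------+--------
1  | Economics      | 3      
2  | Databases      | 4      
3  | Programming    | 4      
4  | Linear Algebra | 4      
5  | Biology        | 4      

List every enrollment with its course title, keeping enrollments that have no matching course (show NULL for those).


LEFT JOIN keeps every row from enrollments (the left table); where course_id has no match in courses, the course columns become NULL. Walk through each enrollment:
  - enrollment 1 (Olivia): course_id=3 -> matches Programming
  - enrollment 2 (Uma): course_id=1 -> matches Economics
  - enrollment 3 (Iris): course_id=1 -> matches Economics
  - enrollment 4 (Grace): course_id=NULL, no match -> kept with NULL
  - enrollment 5 (Chris): course_id=NULL, no match -> kept with NULL
  - enrollment 6 (Victor): course_id=1 -> matches Economics
  - enrollment 7 (Nate): course_id=3 -> matches Programming
  - enrollment 8 (Aaron): course_id=5 -> matches Biology
  - enrollment 9 (Yara): course_id=1 -> matches Economics
All 9 rows appear; 2 have NULL course.

SQL:
SELECT a.student, b.title AS course
FROM enrollments a
LEFT JOIN courses b ON a.course_id = b.id

Result:
student | course     
--------+------------
Olivia  | Programming
Uma     | Economics  
Iris    | Economics  
Grace   | NULL       
Chris   | NULL       
Victor  | Economics  
Nate    | Programming
Aaron   | Biology    
Yara    | Economics  


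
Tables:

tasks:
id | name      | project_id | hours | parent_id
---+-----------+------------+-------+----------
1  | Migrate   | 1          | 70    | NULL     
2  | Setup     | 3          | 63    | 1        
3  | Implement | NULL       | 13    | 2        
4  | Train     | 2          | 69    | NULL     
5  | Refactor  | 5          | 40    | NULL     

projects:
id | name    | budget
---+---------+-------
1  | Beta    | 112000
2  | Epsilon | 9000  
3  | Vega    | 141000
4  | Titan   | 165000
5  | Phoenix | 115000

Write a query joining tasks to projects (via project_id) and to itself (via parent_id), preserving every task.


Two LEFT JOINs from the same base table tasks: one to projects via project_id, one to tasks itself via parent_id. Both are LEFT so every task is preserved.
Match against projects:
  - task 1 (Migrate): project_id=1 -> matches Beta
  - task 2 (Setup): project_id=3 -> matches Vega
  - task 3 (Implement): project_id=NULL, no match -> kept with NULL
  - task 4 (Train): project_id=2 -> matches Epsilon
  - task 5 (Refactor): project_id=5 -> matches Phoenix
Match against tasks (self):
  - task 1 (Migrate): parent_id=NULL -> NULL
  - task 2 (Setup): parent_id=1 -> Migrate
  - task 3 (Implement): parent_id=2 -> Setup
  - task 4 (Train): parent_id=NULL -> NULL
  - task 5 (Refactor): parent_id=NULL -> NULL

SQL:
SELECT a.name, b.name AS project, c.name AS parent
FROM tasks a
LEFT JOIN projects b ON a.project_id = b.id
LEFT JOIN tasks c ON a.parent_id = c.id

Result:
name      | project | parent 
----------+---------+--------
Migrate   | Beta    | NULL   
Setup     | Vega    | Migrate
Implement | NULL    | Setup  
Train     | Epsilon | NULL   
Refactor  | Phoenix | NULL   


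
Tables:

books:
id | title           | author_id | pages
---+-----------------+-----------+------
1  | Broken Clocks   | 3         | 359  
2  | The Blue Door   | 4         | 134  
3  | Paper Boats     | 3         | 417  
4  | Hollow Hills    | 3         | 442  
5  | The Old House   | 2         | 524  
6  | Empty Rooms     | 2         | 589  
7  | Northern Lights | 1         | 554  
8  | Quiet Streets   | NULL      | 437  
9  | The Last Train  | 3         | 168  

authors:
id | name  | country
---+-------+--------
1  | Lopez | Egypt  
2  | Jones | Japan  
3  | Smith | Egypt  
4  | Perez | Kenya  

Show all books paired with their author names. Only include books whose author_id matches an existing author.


INNER JOIN keeps only books rows whose author_id matches an id in authors. Walk through each book:
  - book 1 (Broken Clocks): author_id=3 -> matches Smith
  - book 2 (The Blue Door): author_id=4 -> matches Perez
  - book 3 (Paper Boats): author_id=3 -> matches Smith
  - book 4 (Hollow Hills): author_id=3 -> matches Smith
  - book 5 (The Old House): author_id=2 -> matches Jones
  - book 6 (Empty Rooms): author_id=2 -> matches Jones
  - book 7 (Northern Lights): author_id=1 -> matches Lopez
  - book 8 (Quiet Streets): author_id=NULL, no match -> dropped
  - book 9 (The Last Train): author_id=3 -> matches Smith
So 1 of 9 rows is dropped.

SQL:
SELECT a.title, b.name AS author
FROM books a
INNER JOIN authors b ON a.author_id = b.id

Result:
title           | author
----------------+-------
Broken Clocks   | Smith 
The Blue Door   | Perez 
Paper Boats     | Smith 
Hollow Hills    | Smith 
The Old House   | Jones 
Empty Rooms     | Jones 
Northern Lights | Lopez 
The Last Train  | Smith 


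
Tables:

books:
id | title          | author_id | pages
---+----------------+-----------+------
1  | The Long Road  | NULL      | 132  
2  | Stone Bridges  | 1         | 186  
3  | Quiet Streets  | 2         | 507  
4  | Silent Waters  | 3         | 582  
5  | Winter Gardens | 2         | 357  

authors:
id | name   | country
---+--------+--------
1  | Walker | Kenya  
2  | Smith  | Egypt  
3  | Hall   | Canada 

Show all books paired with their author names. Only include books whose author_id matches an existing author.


INNER JOIN keeps only books rows whose author_id matches an id in authors. Walk through each book:
  - book 1 (The Long Road): author_id=NULL, no match -> dropped
  - book 2 (Stone Bridges): author_id=1 -> matches Walker
  - book 3 (Quiet Streets): author_id=2 -> matches Smith
  - book 4 (Silent Waters): author_id=3 -> matches Hall
  - book 5 (Winter Gardens): author_id=2 -> matches Smith
So 1 of 5 rows is dropped.

SQL:
SELECT a.title, b.name AS author
FROM books a
INNER JOIN authors b ON a.author_id = b.id

Result:
title          | author
---------------+-------
Stone Bridges  | Walker
Quiet Streets  | Smith 
Silent Waters  | Hall  
Winter Gardens | Smith 


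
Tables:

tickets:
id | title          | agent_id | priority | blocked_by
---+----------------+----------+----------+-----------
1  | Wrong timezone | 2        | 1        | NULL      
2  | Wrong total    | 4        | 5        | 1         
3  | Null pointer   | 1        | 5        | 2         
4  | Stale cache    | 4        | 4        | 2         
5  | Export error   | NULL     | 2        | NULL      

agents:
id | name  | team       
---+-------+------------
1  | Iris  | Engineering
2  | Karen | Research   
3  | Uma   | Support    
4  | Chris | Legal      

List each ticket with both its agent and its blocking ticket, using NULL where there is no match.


Two LEFT JOINs from the same base table tickets: one to agents via agent_id, one to tickets itself via blocked_by. Both are LEFT so every ticket is preserved.
Match against agents:
  - ticket 1 (Wrong timezone): agent_id=2 -> matches Karen
  - ticket 2 (Wrong total): agent_id=4 -> matches Chris
  - ticket 3 (Null pointer): agent_id=1 -> matches Iris
  - ticket 4 (Stale cache): agent_id=4 -> matches Chris
  - ticket 5 (Export error): agent_id=NULL, no match -> kept with NULL
Match against tickets (self):
  - ticket 1 (Wrong timezone): blocked_by=NULL -> NULL
  - ticket 2 (Wrong total): blocked_by=1 -> Wrong timezone
  - ticket 3 (Null pointer): blocked_by=2 -> Wrong total
  - ticket 4 (Stale cache): blocked_by=2 -> Wrong total
  - ticket 5 (Export error): blocked_by=NULL -> NULL

SQL:
SELECT a.title, b.name AS agent, c.title AS blocked_by
FROM tickets a
LEFT JOIN agents b ON a.agent_id = b.id
LEFT JOIN tickets c ON a.blocked_by = c.id

Result:
title          | agent | blocked_by    
---------------+-------+---------------
Wrong timezone | Karen | NULL          
Wrong total    | Chris | Wrong timezone
Null pointer   | Iris  | Wrong total   
Stale cache    | Chris | Wrong total   
Export error   | NULL  | NULL          


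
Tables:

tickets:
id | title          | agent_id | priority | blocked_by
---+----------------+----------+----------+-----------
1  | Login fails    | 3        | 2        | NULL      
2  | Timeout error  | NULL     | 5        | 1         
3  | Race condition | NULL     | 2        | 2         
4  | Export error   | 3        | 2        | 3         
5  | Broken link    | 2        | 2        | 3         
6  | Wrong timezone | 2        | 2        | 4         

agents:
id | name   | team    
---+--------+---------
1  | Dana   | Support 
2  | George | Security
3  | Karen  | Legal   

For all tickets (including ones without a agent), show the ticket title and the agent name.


LEFT JOIN keeps every row from tickets (the left table); where agent_id has no match in agents, the agent columns become NULL. Walk through each ticket:
  - ticket 1 (Login fails): agent_id=3 -> matches Karen
  - ticket 2 (Timeout error): agent_id=NULL, no match -> kept with NULL
  - ticket 3 (Race condition): agent_id=NULL, no match -> kept with NULL
  - ticket 4 (Export error): agent_id=3 -> matches Karen
  - ticket 5 (Broken link): agent_id=2 -> matches George
  - ticket 6 (Wrong timezone): agent_id=2 -> matches George
All 6 rows appear; 2 have NULL agent.

SQL:
SELECT a.title, b.name AS agent
FROM tickets a
LEFT JOIN agents b ON a.agent_id = b.id

Result:
title          | agent 
---------------+-------
Login fails    | Karen 
Timeout error  | NULL  
Race condition | NULL  
Export error   | Karen 
Broken link    | George
Wrong timezone | George


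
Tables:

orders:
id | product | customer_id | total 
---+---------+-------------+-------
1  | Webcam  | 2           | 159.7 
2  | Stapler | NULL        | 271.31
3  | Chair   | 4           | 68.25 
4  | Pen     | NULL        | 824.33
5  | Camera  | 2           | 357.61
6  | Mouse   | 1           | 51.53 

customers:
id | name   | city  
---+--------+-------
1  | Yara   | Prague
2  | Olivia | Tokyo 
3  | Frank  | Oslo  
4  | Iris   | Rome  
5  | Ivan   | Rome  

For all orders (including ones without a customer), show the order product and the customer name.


LEFT JOIN keeps every row from orders (the left table); where customer_id has no match in customers, the customer columns become NULL. Walk through each order:
  - order 1 (Webcam): customer_id=2 -> matches Olivia
  - order 2 (Stapler): customer_id=NULL, no match -> kept with NULL
  - order 3 (Chair): customer_id=4 -> matches Iris
  - order 4 (Pen): customer_id=NULL, no match -> kept with NULL
  - order 5 (Camera): customer_id=2 -> matches Olivia
  - order 6 (Mouse): customer_id=1 -> matches Yara
All 6 rows appear; 2 have NULL customer.

SQL:
SELECT a.product, b.name AS customer
FROM orders a
LEFT JOIN customers b ON a.customer_id = b.id

Result:
product | customer
--------+---------
Webcam  | Olivia  
Stapler | NULL    
Chair   | Iris    
Pen     | NULL    
Camera  | Olivia  
Mouse   | Yara    


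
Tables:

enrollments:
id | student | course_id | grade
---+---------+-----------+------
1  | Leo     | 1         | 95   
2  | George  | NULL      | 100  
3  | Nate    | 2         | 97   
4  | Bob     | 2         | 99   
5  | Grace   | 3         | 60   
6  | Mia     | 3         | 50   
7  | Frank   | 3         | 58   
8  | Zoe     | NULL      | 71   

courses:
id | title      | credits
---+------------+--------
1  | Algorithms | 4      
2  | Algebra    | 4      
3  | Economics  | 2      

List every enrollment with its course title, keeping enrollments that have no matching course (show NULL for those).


LEFT JOIN keeps every row from enrollments (the left table); where course_id has no match in courses, the course columns become NULL. Walk through each enrollment:
  - enrollment 1 (Leo): course_id=1 -> matches Algorithms
  - enrollment 2 (George): course_id=NULL, no match -> kept with NULL
  - enrollment 3 (Nate): course_id=2 -> matches Algebra
  - enrollment 4 (Bob): course_id=2 -> matches Algebra
  - enrollment 5 (Grace): course_id=3 -> matches Economics
  - enrollment 6 (Mia): course_id=3 -> matches Economics
  - enrollment 7 (Frank): course_id=3 -> matches Economics
  - enrollment 8 (Zoe): course_id=NULL, no match -> kept with NULL
All 8 rows appear; 2 have NULL course.

SQL:
SELECT a.student, b.title AS course
FROM enrollments a
LEFT JOIN courses b ON a.course_id = b.id

Result:
student | course    
--------+-----------
Leo     | Algorithms
George  | NULL      
Nate    | Algebra   
Bob     | Algebra   
Grace   | Economics 
Mia     | Economics 
Frank   | Economics 
Zoe     | NULL      


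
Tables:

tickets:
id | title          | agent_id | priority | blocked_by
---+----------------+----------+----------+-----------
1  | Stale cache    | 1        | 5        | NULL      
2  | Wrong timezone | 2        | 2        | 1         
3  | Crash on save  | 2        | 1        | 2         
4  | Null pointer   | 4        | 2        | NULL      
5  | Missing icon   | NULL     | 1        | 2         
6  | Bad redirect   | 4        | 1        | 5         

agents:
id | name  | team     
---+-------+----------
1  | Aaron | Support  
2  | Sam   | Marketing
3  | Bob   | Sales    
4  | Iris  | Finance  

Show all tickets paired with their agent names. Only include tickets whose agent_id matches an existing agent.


INNER JOIN keeps only tickets rows whose agent_id matches an id in agents. Walk through each ticket:
  - ticket 1 (Stale cache): agent_id=1 -> matches Aaron
  - ticket 2 (Wrong timezone): agent_id=2 -> matches Sam
  - ticket 3 (Crash on save): agent_id=2 -> matches Sam
  - ticket 4 (Null pointer): agent_id=4 -> matches Iris
  - ticket 5 (Missing icon): agent_id=NULL, no match -> dropped
  - ticket 6 (Bad redirect): agent_id=4 -> matches Iris
So 1 of 6 rows is dropped.

SQL:
SELECT a.title, b.name AS agent
FROM tickets a
INNER JOIN agents b ON a.agent_id = b.id

Result:
title          | agent
---------------+------
Stale cache    | Aaron
Wrong timezone | Sam  
Crash on save  | Sam  
Null pointer   | Iris 
Bad redirect   | Iris 


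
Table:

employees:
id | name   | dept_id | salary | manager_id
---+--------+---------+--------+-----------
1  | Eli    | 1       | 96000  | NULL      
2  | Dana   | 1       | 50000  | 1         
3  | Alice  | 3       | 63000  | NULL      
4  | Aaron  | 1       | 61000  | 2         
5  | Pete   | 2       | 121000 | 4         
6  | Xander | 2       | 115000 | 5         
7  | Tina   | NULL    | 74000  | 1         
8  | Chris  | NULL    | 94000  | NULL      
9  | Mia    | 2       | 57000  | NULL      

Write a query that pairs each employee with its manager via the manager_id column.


This is a self-join: employees is joined to a second copy of itself, matching each row's manager_id to another row's id. Use LEFT JOIN so rows with manager_id=NULL are kept.
  - employee 1 (Eli): manager_id=NULL -> NULL
  - employee 2 (Dana): manager_id=1 -> Eli
  - employee 3 (Alice): manager_id=NULL -> NULL
  - employee 4 (Aaron): manager_id=2 -> Dana
  - employee 5 (Pete): manager_id=4 -> Aaron
  - employee 6 (Xander): manager_id=5 -> Pete
  - employee 7 (Tina): manager_id=1 -> Eli
  - employee 8 (Chris): manager_id=NULL -> NULL
  - employee 9 (Mia): manager_id=NULL -> NULL

SQL:
SELECT a.name AS item, b.name AS manager
FROM employees a
LEFT JOIN employees b ON a.manager_id = b.id

Result:
item   | manager
-------+--------
Eli    | NULL   
Dana   | Eli    
Alice  | NULL   
Aaron  | Dana   
Pete   | Aaron  
Xander | Pete   
Tina   | Eli    
Chris  | NULL   
Mia    | NULL   


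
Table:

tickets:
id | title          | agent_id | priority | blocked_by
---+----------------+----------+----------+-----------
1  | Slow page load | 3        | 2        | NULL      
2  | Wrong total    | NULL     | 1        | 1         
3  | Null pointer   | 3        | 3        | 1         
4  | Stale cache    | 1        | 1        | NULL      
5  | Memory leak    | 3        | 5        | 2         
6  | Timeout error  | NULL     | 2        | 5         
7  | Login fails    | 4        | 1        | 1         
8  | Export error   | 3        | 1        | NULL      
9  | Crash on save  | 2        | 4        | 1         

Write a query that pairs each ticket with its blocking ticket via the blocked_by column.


This is a self-join: tickets is joined to a second copy of itself, matching each row's blocked_by to another row's id. Use LEFT JOIN so rows with blocked_by=NULL are kept.
  - ticket 1 (Slow page load): blocked_by=NULL -> NULL
  - ticket 2 (Wrong total): blocked_by=1 -> Slow page load
  - ticket 3 (Null pointer): blocked_by=1 -> Slow page load
  - ticket 4 (Stale cache): blocked_by=NULL -> NULL
  - ticket 5 (Memory leak): blocked_by=2 -> Wrong total
  - ticket 6 (Timeout error): blocked_by=5 -> Memory leak
  - ticket 7 (Login fails): blocked_by=1 -> Slow page load
  - ticket 8 (Export error): blocked_by=NULL -> NULL
  - ticket 9 (Crash on save): blocked_by=1 -> Slow page load

SQL:
SELECT a.title AS item, b.title AS blocked_by
FROM tickets a
LEFT JOIN tickets b ON a.blocked_by = b.id

Result:
item           | blocked_by    
---------------+---------------
Slow page load | NULL          
Wrong total    | Slow page load
Null pointer   | Slow page load
Stale cache    | NULL          
Memory leak    | Wrong total   
Timeout error  | Memory leak   
Login fails    | Slow page load
Export error   | NULL          
Crash on save  | Slow page load


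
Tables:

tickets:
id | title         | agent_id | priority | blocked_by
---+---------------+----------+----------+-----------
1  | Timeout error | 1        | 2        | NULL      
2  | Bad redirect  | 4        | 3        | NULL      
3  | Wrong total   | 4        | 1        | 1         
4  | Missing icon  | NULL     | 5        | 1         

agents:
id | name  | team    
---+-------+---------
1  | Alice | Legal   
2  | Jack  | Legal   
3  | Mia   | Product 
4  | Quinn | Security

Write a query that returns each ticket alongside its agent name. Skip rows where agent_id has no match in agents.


INNER JOIN keeps only tickets rows whose agent_id matches an id in agents. Walk through each ticket:
  - ticket 1 (Timeout error): agent_id=1 -> matches Alice
  - ticket 2 (Bad redirect): agent_id=4 -> matches Quinn
  - ticket 3 (Wrong total): agent_id=4 -> matches Quinn
  - ticket 4 (Missing icon): agent_id=NULL, no match -> dropped
So 1 of 4 rows is dropped.

SQL:
SELECT a.title, b.name AS agent
FROM tickets a
INNER JOIN agents b ON a.agent_id = b.id

Result:
title         | agent
--------------+------
Timeout error | Alice
Bad redirect  | Quinn
Wrong total   | Quinn


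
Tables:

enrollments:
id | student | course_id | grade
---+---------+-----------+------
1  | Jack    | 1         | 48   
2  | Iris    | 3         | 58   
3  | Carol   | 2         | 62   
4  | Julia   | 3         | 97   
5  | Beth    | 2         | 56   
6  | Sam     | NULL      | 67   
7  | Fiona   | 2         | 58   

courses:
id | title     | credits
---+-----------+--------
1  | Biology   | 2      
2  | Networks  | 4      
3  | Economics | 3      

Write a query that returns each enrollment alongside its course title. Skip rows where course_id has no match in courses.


INNER JOIN keeps only enrollments rows whose course_id matches an id in courses. Walk through each enrollment:
  - enrollment 1 (Jack): course_id=1 -> matches Biology
  - enrollment 2 (Iris): course_id=3 -> matches Economics
  - enrollment 3 (Carol): course_id=2 -> matches Networks
  - enrollment 4 (Julia): course_id=3 -> matches Economics
  - enrollment 5 (Beth): course_id=2 -> matches Networks
  - enrollment 6 (Sam): course_id=NULL, no match -> dropped
  - enrollment 7 (Fiona): course_id=2 -> matches Networks
So 1 of 7 rows is dropped.

SQL:
SELECT a.student, b.title AS course
FROM enrollments a
INNER JOIN courses b ON a.course_id = b.id

Result:
student | course   
--------+----------
Jack    | Biology  
Iris    | Economics
Carol   | Networks 
Julia   | Economics
Beth    | Networks 
Fiona   | Networks 


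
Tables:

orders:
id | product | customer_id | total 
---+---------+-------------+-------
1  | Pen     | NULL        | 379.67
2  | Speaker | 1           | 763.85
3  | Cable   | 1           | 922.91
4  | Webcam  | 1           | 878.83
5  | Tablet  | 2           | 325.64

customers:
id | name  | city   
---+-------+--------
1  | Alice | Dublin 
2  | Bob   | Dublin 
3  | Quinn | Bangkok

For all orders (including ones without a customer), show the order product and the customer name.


LEFT JOIN keeps every row from orders (the left table); where customer_id has no match in customers, the customer columns become NULL. Walk through each order:
  - order 1 (Pen): customer_id=NULL, no match -> kept with NULL
  - order 2 (Speaker): customer_id=1 -> matches Alice
  - order 3 (Cable): customer_id=1 -> matches Alice
  - order 4 (Webcam): customer_id=1 -> matches Alice
  - order 5 (Tablet): customer_id=2 -> matches Bob
All 5 rows appear; 1 has NULL customer.

SQL:
SELECT a.product, b.name AS customer
FROM orders a
LEFT JOIN customers b ON a.customer_id = b.id

Result:
product | customer
--------+---------
Pen     | NULL    
Speaker | Alice   
Cable   | Alice   
Webcam  | Alice   
Tablet  | Bob     


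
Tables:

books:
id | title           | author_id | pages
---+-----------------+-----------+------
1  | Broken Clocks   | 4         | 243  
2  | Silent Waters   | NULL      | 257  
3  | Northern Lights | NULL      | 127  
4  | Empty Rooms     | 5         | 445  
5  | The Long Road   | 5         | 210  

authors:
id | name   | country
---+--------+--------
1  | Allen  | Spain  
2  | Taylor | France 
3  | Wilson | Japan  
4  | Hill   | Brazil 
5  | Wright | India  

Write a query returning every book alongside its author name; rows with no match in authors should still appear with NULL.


LEFT JOIN keeps every row from books (the left table); where author_id has no match in authors, the author columns become NULL. Walk through each book:
  - book 1 (Broken Clocks): author_id=4 -> matches Hill
  - book 2 (Silent Waters): author_id=NULL, no match -> kept with NULL
  - book 3 (Northern Lights): author_id=NULL, no match -> kept with NULL
  - book 4 (Empty Rooms): author_id=5 -> matches Wright
  - book 5 (The Long Road): author_id=5 -> matches Wright
All 5 rows appear; 2 have NULL author.

SQL:
SELECT a.title, b.name AS author
FROM books a
LEFT JOIN authors b ON a.author_id = b.id

Result:
title           | author
----------------+-------
Broken Clocks   | Hill  
Silent Waters   | NULL  
Northern Lights | NULL  
Empty Rooms     | Wright
The Long Road   | Wright


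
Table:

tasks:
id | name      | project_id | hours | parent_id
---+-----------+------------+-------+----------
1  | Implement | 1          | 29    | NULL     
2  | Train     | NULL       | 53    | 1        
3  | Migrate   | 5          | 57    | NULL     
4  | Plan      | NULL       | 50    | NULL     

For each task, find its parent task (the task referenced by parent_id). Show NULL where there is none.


This is a self-join: tasks is joined to a second copy of itself, matching each row's parent_id to another row's id. Use LEFT JOIN so rows with parent_id=NULL are kept.
  - task 1 (Implement): parent_id=NULL -> NULL
  - task 2 (Train): parent_id=1 -> Implement
  - task 3 (Migrate): parent_id=NULL -> NULL
  - task 4 (Plan): parent_id=NULL -> NULL

SQL:
SELECT a.name AS item, b.name AS parent
FROM tasks a
LEFT JOIN tasks b ON a.parent_id = b.id

Result:
item      | parent   
----------+----------
Implement | NULL     
Train     | Implement
Migrate   | NULL     
Plan      | NULL     


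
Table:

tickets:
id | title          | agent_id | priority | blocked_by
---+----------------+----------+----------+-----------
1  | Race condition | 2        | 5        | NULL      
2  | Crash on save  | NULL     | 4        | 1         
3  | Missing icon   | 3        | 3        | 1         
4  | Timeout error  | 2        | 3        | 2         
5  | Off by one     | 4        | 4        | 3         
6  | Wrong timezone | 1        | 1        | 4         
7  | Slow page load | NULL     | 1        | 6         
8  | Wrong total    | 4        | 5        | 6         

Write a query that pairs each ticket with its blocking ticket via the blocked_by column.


This is a self-join: tickets is joined to a second copy of itself, matching each row's blocked_by to another row's id. Use LEFT JOIN so rows with blocked_by=NULL are kept.
  - ticket 1 (Race condition): blocked_by=NULL -> NULL
  - ticket 2 (Crash on save): blocked_by=1 -> Race condition
  - ticket 3 (Missing icon): blocked_by=1 -> Race condition
  - ticket 4 (Timeout error): blocked_by=2 -> Crash on save
  - ticket 5 (Off by one): blocked_by=3 -> Missing icon
  - ticket 6 (Wrong timezone): blocked_by=4 -> Timeout error
  - ticket 7 (Slow page load): blocked_by=6 -> Wrong timezone
  - ticket 8 (Wrong total): blocked_by=6 -> Wrong timezone

SQL:
SELECT a.title AS item, b.title AS blocked_by
FROM tickets a
LEFT JOIN tickets b ON a.blocked_by = b.id

Result:
item           | blocked_by    
---------------+---------------
Race condition | NULL          
Crash on save  | Race condition
Missing icon   | Race condition
Timeout error  | Crash on save 
Off by one     | Missing icon  
Wrong timezone | Timeout error 
Slow page load | Wrong timezone
Wrong total    | Wrong timezone


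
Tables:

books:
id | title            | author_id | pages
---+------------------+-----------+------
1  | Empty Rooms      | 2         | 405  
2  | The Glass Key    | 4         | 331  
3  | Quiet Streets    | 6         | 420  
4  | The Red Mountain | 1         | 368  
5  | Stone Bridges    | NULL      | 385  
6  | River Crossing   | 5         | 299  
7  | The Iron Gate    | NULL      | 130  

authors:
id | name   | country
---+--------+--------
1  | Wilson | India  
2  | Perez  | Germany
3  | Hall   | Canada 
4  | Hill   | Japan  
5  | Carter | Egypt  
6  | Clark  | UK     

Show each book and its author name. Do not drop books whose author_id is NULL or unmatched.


LEFT JOIN keeps every row from books (the left table); where author_id has no match in authors, the author columns become NULL. Walk through each book:
  - book 1 (Empty Rooms): author_id=2 -> matches Perez
  - book 2 (The Glass Key): author_id=4 -> matches Hill
  - book 3 (Quiet Streets): author_id=6 -> matches Clark
  - book 4 (The Red Mountain): author_id=1 -> matches Wilson
  - book 5 (Stone Bridges): author_id=NULL, no match -> kept with NULL
  - book 6 (River Crossing): author_id=5 -> matches Carter
  - book 7 (The Iron Gate): author_id=NULL, no match -> kept with NULL
All 7 rows appear; 2 have NULL author.

SQL:
SELECT a.title, b.name AS author
FROM books a
LEFT JOIN authors b ON a.author_id = b.id

Result:
title            | author
-----------------+-------
Empty Rooms      | Perez 
The Glass Key    | Hill  
Quiet Streets    | Clark 
The Red Mountain | Wilson
Stone Bridges    | NULL  
River Crossing   | Carter
The Iron Gate    | NULL  


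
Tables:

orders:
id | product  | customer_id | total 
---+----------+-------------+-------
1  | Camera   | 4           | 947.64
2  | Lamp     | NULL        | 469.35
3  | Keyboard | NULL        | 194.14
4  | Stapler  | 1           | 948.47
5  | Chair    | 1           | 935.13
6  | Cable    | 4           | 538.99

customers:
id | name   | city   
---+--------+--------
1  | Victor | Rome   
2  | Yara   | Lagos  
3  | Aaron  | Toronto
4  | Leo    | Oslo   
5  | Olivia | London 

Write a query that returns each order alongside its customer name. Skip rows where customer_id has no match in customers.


INNER JOIN keeps only orders rows whose customer_id matches an id in customers. Walk through each order:
  - order 1 (Camera): customer_id=4 -> matches Leo
  - order 2 (Lamp): customer_id=NULL, no match -> dropped
  - order 3 (Keyboard): customer_id=NULL, no match -> dropped
  - order 4 (Stapler): customer_id=1 -> matches Victor
  - order 5 (Chair): customer_id=1 -> matches Victor
  - order 6 (Cable): customer_id=4 -> matches Leo
So 2 of 6 rows are dropped.

SQL:
SELECT a.product, b.name AS customer
FROM orders a
INNER JOIN customers b ON a.customer_id = b.id

Result:
product | customer
--------+---------
Camera  | Leo     
Stapler | Victor  
Chair   | Victor  
Cable   | Leo     


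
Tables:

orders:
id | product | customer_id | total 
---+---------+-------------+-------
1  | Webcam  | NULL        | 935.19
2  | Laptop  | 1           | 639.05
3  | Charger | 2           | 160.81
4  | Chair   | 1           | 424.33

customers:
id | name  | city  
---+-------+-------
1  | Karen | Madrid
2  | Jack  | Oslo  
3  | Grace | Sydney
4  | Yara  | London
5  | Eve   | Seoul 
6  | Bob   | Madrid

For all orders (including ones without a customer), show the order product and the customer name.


LEFT JOIN keeps every row from orders (the left table); where customer_id has no match in customers, the customer columns become NULL. Walk through each order:
  - order 1 (Webcam): customer_id=NULL, no match -> kept with NULL
  - order 2 (Laptop): customer_id=1 -> matches Karen
  - order 3 (Charger): customer_id=2 -> matches Jack
  - order 4 (Chair): customer_id=1 -> matches Karen
All 4 rows appear; 1 has NULL customer.

SQL:
SELECT a.product, b.name AS customer
FROM orders a
LEFT JOIN customers b ON a.customer_id = b.id

Result:
product | customer
--------+---------
Webcam  | NULL    
Laptop  | Karen   
Charger | Jack    
Chair   | Karen   


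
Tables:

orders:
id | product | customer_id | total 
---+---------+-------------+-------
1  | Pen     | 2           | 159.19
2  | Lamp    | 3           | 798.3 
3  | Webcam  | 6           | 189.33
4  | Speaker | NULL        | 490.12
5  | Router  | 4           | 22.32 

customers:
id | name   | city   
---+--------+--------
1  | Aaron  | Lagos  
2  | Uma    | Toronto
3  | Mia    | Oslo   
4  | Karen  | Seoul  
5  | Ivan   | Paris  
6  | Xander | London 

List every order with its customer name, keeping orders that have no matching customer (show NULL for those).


LEFT JOIN keeps every row from orders (the left table); where customer_id has no match in customers, the customer columns become NULL. Walk through each order:
  - order 1 (Pen): customer_id=2 -> matches Uma
  - order 2 (Lamp): customer_id=3 -> matches Mia
  - order 3 (Webcam): customer_id=6 -> matches Xander
  - order 4 (Speaker): customer_id=NULL, no match -> kept with NULL
  - order 5 (Router): customer_id=4 -> matches Karen
All 5 rows appear; 1 has NULL customer.

SQL:
SELECT a.product, b.name AS customer
FROM orders a
LEFT JOIN customers b ON a.customer_id = b.id

Result:
product | customer
--------+---------
Pen     | Uma     
Lamp    | Mia     
Webcam  | Xander  
Speaker | NULL    
Router  | Karen   


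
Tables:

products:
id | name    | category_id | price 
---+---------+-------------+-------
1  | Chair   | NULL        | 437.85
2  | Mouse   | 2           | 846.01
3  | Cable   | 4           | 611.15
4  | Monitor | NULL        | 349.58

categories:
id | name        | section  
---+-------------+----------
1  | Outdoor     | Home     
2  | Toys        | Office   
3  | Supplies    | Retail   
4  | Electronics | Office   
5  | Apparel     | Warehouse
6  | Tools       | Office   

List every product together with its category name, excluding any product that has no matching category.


INNER JOIN keeps only products rows whose category_id matches an id in categories. Walk through each product:
  - product 1 (Chair): category_id=NULL, no match -> dropped
  - product 2 (Mouse): category_id=2 -> matches Toys
  - product 3 (Cable): category_id=4 -> matches Electronics
  - product 4 (Monitor): category_id=NULL, no match -> dropped
So 2 of 4 rows are dropped.

SQL:
SELECT a.name, b.name AS category
FROM products a
INNER JOIN categories b ON a.category_id = b.id

Result:
name  | category   
------+------------
Mouse | Toys       
Cable | Electronics


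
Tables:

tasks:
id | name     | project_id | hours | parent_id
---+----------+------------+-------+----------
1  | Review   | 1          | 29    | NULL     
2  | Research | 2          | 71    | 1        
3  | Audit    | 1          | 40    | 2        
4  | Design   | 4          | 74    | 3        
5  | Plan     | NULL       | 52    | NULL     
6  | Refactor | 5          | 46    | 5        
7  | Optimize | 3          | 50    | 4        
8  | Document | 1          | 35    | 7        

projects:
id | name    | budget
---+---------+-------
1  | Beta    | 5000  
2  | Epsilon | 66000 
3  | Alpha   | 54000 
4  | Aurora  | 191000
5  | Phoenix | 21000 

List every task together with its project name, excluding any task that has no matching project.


INNER JOIN keeps only tasks rows whose project_id matches an id in projects. Walk through each task:
  - task 1 (Review): project_id=1 -> matches Beta
  - task 2 (Research): project_id=2 -> matches Epsilon
  - task 3 (Audit): project_id=1 -> matches Beta
  - task 4 (Design): project_id=4 -> matches Aurora
  - task 5 (Plan): project_id=NULL, no match -> dropped
  - task 6 (Refactor): project_id=5 -> matches Phoenix
  - task 7 (Optimize): project_id=3 -> matches Alpha
  - task 8 (Document): project_id=1 -> matches Beta
So 1 of 8 rows is dropped.

SQL:
SELECT a.name, b.name AS project
FROM tasks a
INNER JOIN projects b ON a.project_id = b.id

Result:
name     | project
---------+--------
Review   | Beta   
Research | Epsilon
Audit    | Beta   
Design   | Aurora 
Refactor | Phoenix
Optimize | Alpha  
Document | Beta   


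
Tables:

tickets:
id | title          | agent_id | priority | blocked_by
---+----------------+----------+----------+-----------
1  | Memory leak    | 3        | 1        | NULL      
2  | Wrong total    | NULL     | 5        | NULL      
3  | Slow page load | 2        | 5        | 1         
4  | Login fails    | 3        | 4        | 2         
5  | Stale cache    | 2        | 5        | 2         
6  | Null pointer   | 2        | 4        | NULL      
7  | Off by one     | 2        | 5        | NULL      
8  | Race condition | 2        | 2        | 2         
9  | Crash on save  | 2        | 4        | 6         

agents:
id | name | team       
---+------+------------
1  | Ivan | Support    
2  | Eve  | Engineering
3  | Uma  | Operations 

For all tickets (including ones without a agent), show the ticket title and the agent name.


LEFT JOIN keeps every row from tickets (the left table); where agent_id has no match in agents, the agent columns become NULL. Walk through each ticket:
  - ticket 1 (Memory leak): agent_id=3 -> matches Uma
  - ticket 2 (Wrong total): agent_id=NULL, no match -> kept with NULL
  - ticket 3 (Slow page load): agent_id=2 -> matches Eve
  - ticket 4 (Login fails): agent_id=3 -> matches Uma
  - ticket 5 (Stale cache): agent_id=2 -> matches Eve
  - ticket 6 (Null pointer): agent_id=2 -> matches Eve
  - ticket 7 (Off by one): agent_id=2 -> matches Eve
  - ticket 8 (Race condition): agent_id=2 -> matches Eve
  - ticket 9 (Crash on save): agent_id=2 -> matches Eve
All 9 rows appear; 1 has NULL agent.

SQL:
SELECT a.title, b.name AS agent
FROM tickets a
LEFT JOIN agents b ON a.agent_id = b.id

Result:
title          | agent
---------------+------
Memory leak    | Uma  
Wrong total    | NULL 
Slow page load | Eve  
Login fails    | Uma  
Stale cache    | Eve  
Null pointer   | Eve  
Off by one     | Eve  
Race condition | Eve  
Crash on save  | Eve  


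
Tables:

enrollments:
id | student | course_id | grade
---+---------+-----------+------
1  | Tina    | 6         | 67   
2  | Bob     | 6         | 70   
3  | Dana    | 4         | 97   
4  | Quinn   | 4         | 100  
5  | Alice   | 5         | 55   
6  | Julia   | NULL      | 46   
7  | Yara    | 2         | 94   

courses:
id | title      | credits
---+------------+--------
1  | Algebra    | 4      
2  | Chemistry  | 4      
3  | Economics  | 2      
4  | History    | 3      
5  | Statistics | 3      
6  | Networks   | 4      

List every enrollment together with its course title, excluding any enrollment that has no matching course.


INNER JOIN keeps only enrollments rows whose course_id matches an id in courses. Walk through each enrollment:
  - enrollment 1 (Tina): course_id=6 -> matches Networks
  - enrollment 2 (Bob): course_id=6 -> matches Networks
  - enrollment 3 (Dana): course_id=4 -> matches History
  - enrollment 4 (Quinn): course_id=4 -> matches History
  - enrollment 5 (Alice): course_id=5 -> matches Statistics
  - enrollment 6 (Julia): course_id=NULL, no match -> dropped
  - enrollment 7 (Yara): course_id=2 -> matches Chemistry
So 1 of 7 rows is dropped.

SQL:
SELECT a.student, b.title AS course
FROM enrollments a
INNER JOIN courses b ON a.course_id = b.id

Result:
student | course    
--------+-----------
Tina    | Networks  
Bob     | Networks  
Dana    | History   
Quinn   | History   
Alice   | Statistics
Yara    | Chemistry 


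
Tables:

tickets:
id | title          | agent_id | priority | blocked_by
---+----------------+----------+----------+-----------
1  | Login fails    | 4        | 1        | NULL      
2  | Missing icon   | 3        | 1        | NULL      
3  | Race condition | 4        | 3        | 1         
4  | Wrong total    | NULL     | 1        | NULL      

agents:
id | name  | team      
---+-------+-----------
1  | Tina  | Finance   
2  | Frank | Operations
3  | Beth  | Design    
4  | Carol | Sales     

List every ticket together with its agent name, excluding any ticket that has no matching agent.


INNER JOIN keeps only tickets rows whose agent_id matches an id in agents. Walk through each ticket:
  - ticket 1 (Login fails): agent_id=4 -> matches Carol
  - ticket 2 (Missing icon): agent_id=3 -> matches Beth
  - ticket 3 (Race condition): agent_id=4 -> matches Carol
  - ticket 4 (Wrong total): agent_id=NULL, no match -> dropped
So 1 of 4 rows is dropped.

SQL:
SELECT a.title, b.name AS agent
FROM tickets a
INNER JOIN agents b ON a.agent_id = b.id

Result:
title          | agent
---------------+------
Login fails    | Carol
Missing icon   | Beth 
Race condition | Carol


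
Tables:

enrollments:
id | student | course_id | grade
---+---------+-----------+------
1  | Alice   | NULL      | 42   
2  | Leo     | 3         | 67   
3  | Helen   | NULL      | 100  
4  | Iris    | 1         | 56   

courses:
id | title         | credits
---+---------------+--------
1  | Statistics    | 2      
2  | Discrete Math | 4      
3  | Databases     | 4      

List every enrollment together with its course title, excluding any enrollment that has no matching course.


INNER JOIN keeps only enrollments rows whose course_id matches an id in courses. Walk through each enrollment:
  - enrollment 1 (Alice): course_id=NULL, no match -> dropped
  - enrollment 2 (Leo): course_id=3 -> matches Databases
  - enrollment 3 (Helen): course_id=NULL, no match -> dropped
  - enrollment 4 (Iris): course_id=1 -> matches Statistics
So 2 of 4 rows are dropped.

SQL:
SELECT a.student, b.title AS course
FROM enrollments a
INNER JOIN courses b ON a.course_id = b.id

Result:
student | course    
--------+-----------
Leo     | Databases 
Iris    | Statistics
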